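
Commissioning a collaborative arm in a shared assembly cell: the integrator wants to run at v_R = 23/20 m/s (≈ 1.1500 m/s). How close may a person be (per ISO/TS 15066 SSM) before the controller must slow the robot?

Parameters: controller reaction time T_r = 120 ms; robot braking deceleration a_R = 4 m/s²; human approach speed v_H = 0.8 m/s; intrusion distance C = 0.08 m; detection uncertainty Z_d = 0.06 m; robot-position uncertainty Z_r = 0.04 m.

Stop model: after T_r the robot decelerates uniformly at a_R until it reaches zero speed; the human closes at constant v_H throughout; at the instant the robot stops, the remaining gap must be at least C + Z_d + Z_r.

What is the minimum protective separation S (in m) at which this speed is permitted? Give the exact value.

S_min = 12949/16000 m = 0.8093 m

T_s = v_R/a_R = (23/20)/4 = 0.2875 s
robot covers v_R·T_r = 1.1500·0.1200 = 0.1380 m before braking
robot covers 1.1500·0.2875 − ½·4.0000·0.2875² = 0.1653 m while stopping
human over T_r+T_s: 0.8000·(0.1200+0.2875) = 0.3260 m
residual clearance needed = 0.0800+0.0600+0.0400 = 0.1800 m
S_min ≈ 0.1380+0.1653+0.3260+0.1800  ⇒  S_min = 12949/16000 m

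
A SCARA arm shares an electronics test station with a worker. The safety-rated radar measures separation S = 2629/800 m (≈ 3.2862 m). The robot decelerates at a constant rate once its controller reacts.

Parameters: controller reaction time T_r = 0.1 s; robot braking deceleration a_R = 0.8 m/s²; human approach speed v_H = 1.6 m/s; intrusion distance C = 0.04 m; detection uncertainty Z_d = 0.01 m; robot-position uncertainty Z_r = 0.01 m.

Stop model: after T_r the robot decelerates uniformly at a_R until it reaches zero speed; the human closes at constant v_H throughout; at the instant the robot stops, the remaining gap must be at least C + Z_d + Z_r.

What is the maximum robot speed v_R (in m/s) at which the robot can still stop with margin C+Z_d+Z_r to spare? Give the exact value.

quadratic (5/8)·v² + (21/10)·v + (-2453/800) = 0
  disc = (21/10)² − 4·(5/8)·(-2453/800) = 19321/1600 ; √disc = 139/40
  v_R = (−(21/10) + 139/40) / (2·(5/8)) = 11/10 m/s
check:
stop time T_s = (11/10)/(4/5) = 1.3750 s
robot covers v_R·T_r = 1.1000·0.1000 = 0.1100 m before braking
robot under decel: 1.1000²/(2·0.8000) = 0.7562 m
human closes 1.6000·1.4750 = 2.3600 m
residual clearance needed = 0.0400+0.0100+0.0100 = 0.0600 m
sum ≈ 0.1100+0.7562+2.3600+0.0600 ≈ 3.2862 m = S ✓

v_R_max = 11/10 m/s = 1.1000 m/s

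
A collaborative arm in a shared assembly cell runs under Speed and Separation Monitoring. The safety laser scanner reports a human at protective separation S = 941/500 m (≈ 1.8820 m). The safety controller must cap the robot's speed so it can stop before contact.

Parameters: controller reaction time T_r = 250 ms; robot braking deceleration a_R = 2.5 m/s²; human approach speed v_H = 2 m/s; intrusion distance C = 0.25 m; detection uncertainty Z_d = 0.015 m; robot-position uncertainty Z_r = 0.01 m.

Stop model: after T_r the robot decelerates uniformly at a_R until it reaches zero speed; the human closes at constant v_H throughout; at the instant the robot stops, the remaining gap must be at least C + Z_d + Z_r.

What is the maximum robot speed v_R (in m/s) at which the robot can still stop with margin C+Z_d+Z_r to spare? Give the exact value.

v_R_max = 9/10 m/s = 0.9000 m/s

collect terms ⇒ (1/5)·v_R² + (21/20)·v_R + (-1107/1000) = 0
  disc = (21/20)² − 4·(1/5)·(-1107/1000) = 19881/10000 ; √disc = 141/100
  v_R = (−(21/20) + 141/100) / (2·(1/5)) = 9/10 m/s
check:
braking lasts T_s = (9/10)/(5/2) = 0.3600 s
robot in T_r: 0.9000·0.2500 = 0.2250 m
robot under decel: 0.9000²/(2·2.5000) = 0.1620 m
person approaches 2.0000·(0.2500+0.3600) = 1.2200 m
residual clearance needed = 0.2500+0.0150+0.0100 = 0.2750 m
sum ≈ 0.2250+0.1620+1.2200+0.2750 ≈ 1.8820 m = S ✓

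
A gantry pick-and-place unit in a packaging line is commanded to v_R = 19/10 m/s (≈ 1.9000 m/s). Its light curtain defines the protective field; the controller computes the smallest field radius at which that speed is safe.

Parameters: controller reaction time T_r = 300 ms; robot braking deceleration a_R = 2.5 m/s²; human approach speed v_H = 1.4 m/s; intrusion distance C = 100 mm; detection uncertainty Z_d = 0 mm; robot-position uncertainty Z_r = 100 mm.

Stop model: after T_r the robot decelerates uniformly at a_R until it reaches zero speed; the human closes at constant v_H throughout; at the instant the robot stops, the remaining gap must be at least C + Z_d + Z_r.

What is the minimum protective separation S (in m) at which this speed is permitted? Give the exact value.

S_min = 372/125 m = 2.9760 m

T_s = v_R/a_R = (19/10)/(5/2) = 0.7600 s
reaction-phase robot travel = 1.9000·0.3000 = 0.5700 m
braking distance = 1.9000²/(2·2.5000) = 0.7220 m
human over T_r+T_s: 1.4000·(0.3000+0.7600) = 1.4840 m
C+Z_d+Z_r = 0.1000+0.0000+0.1000 = 0.2000 m
S_min ≈ 0.5700+0.7220+1.4840+0.2000  ⇒  S_min = 372/125 m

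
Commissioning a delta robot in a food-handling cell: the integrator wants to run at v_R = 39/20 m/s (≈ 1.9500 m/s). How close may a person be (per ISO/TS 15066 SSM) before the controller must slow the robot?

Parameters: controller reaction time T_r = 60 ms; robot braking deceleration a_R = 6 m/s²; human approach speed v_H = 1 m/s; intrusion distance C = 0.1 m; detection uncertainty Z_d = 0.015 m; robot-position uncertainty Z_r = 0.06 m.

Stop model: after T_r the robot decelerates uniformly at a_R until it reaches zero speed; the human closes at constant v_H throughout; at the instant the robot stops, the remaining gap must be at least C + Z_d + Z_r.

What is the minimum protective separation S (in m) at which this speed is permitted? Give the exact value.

stop time T_s = (39/20)/6 = 0.3250 s
reaction-phase robot travel = 1.9500·0.0600 = 0.1170 m
robot covers 1.9500·0.3250 − ½·6.0000·0.3250² = 0.3169 m while stopping
human closes 1.0000·0.3850 = 0.3850 m
residual clearance needed = 0.1000+0.0150+0.0600 = 0.1750 m
S_min ≈ 0.1170+0.3169+0.3850+0.1750  ⇒  S_min = 7951/8000 m

S_min = 7951/8000 m = 0.9939 m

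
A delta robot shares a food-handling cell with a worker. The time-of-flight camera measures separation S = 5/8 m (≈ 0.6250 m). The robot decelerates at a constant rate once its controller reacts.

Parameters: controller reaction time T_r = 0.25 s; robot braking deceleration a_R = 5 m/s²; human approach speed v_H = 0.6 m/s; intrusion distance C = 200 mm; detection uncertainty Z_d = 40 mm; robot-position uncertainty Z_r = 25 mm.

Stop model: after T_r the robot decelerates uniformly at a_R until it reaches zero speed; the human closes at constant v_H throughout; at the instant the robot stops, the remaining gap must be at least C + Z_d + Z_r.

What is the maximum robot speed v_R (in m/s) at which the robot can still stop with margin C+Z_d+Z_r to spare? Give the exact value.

v_R_max = 1/2 m/s = 0.5000 m/s

collect terms ⇒ (1/10)·v_R² + (37/100)·v_R + (-21/100) = 0
  disc = (37/100)² − 4·(1/10)·(-21/100) = 2209/10000 ; √disc = 47/100
  v_R = (−(37/100) + 47/100) / (2·(1/10)) = 1/2 m/s
check:
braking lasts T_s = (1/2)/5 = 0.1000 s
robot covers v_R·T_r = 0.5000·0.2500 = 0.1250 m before braking
robot covers 0.5000·0.1000 − ½·5.0000·0.1000² = 0.0250 m while stopping
human closes 0.6000·0.3500 = 0.2100 m
residual clearance needed = 0.2000+0.0400+0.0250 = 0.2650 m
sum ≈ 0.1250+0.0250+0.2100+0.2650 ≈ 0.6250 m = S ✓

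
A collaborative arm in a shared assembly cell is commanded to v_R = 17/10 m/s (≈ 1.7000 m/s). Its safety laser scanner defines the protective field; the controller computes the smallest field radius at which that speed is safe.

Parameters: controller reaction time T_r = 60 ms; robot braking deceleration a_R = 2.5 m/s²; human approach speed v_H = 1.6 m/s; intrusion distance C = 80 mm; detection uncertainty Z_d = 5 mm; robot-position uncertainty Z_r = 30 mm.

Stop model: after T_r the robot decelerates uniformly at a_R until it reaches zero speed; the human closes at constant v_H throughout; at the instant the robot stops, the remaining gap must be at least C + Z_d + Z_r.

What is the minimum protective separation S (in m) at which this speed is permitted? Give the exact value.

S_min = 1979/1000 m = 1.9790 m

T_s = v_R/a_R = (17/10)/(5/2) = 0.6800 s
robot covers v_R·T_r = 1.7000·0.0600 = 0.1020 m before braking
robot covers 1.7000·0.6800 − ½·2.5000·0.6800² = 0.5780 m while stopping
person approaches 1.6000·(0.0600+0.6800) = 1.1840 m
residual clearance needed = 0.0800+0.0050+0.0300 = 0.1150 m
S_min ≈ 0.1020+0.5780+1.1840+0.1150  ⇒  S_min = 1979/1000 m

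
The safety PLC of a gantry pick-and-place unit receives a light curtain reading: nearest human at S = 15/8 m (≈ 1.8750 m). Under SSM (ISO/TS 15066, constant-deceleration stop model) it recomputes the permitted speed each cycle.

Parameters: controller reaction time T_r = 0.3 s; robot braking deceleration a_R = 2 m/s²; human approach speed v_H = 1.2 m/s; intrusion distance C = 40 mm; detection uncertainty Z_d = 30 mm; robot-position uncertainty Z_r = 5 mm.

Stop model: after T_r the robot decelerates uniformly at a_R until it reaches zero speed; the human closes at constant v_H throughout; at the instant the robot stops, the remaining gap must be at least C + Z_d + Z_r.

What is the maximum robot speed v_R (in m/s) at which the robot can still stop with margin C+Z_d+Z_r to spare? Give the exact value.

v_R_max = 6/5 m/s = 1.2000 m/s

at the boundary: (1/4)·v² + (9/10)·v + (-36/25) = 0
  disc = (9/10)² − 4·(1/4)·(-36/25) = 9/4 ; √disc = 3/2
  v_R = (−(9/10) + 3/2) / (2·(1/4)) = 6/5 m/s
check:
stop time T_s = (6/5)/2 = 0.6000 s
robot in T_r: 1.2000·0.3000 = 0.3600 m
robot under decel: 1.2000²/(2·2.0000) = 0.3600 m
person approaches 1.2000·(0.3000+0.6000) = 1.0800 m
residual clearance needed = 0.0400+0.0300+0.0050 = 0.0750 m
sum ≈ 0.3600+0.3600+1.0800+0.0750 ≈ 1.8750 m = S ✓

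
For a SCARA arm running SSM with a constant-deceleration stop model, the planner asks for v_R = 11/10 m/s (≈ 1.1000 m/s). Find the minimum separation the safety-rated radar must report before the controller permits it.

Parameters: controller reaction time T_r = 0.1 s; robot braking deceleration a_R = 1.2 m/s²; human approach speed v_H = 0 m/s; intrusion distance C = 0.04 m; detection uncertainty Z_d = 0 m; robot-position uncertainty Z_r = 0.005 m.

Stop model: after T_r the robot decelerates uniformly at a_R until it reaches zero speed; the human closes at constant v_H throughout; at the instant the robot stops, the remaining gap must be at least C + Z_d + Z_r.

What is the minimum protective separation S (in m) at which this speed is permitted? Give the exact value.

T_s = v_R/a_R = (11/10)/(6/5) = 0.9167 s
reaction-phase robot travel = 1.1000·0.1000 = 0.1100 m
robot covers 1.1000·0.9167 − ½·1.2000·0.9167² = 0.5042 m while stopping
person approaches 0.0000·(0.1000+0.9167) = 0.0000 m
margins: 0.0400+0.0000+0.0050 = 0.0450 m
S_min ≈ 0.1100+0.5042+0.0000+0.0450  ⇒  S_min = 791/1200 m

S_min = 791/1200 m = 0.6592 m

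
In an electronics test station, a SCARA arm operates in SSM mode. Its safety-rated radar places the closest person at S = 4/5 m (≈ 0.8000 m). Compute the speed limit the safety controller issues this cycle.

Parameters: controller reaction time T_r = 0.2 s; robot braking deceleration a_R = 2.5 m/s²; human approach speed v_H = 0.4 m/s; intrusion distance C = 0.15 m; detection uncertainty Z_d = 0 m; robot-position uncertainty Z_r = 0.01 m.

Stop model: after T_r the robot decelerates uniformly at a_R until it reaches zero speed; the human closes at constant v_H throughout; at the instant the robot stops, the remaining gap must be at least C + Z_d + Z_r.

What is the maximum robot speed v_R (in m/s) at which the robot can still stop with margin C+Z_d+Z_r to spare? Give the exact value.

v_R_max = 1 m/s = 1.0000 m/s

collect terms ⇒ (1/5)·v_R² + (9/25)·v_R + (-14/25) = 0
  disc = (9/25)² − 4·(1/5)·(-14/25) = 361/625 ; √disc = 19/25
  v_R = (−(9/25) + 19/25) / (2·(1/5)) = 1 m/s
check:
stop time T_s = 1/(5/2) = 0.4000 s
reaction-phase robot travel = 1.0000·0.2000 = 0.2000 m
braking distance = 1.0000²/(2·2.5000) = 0.2000 m
human closes 0.4000·0.6000 = 0.2400 m
residual clearance needed = 0.1500+0.0000+0.0100 = 0.1600 m
sum ≈ 0.2000+0.2000+0.2400+0.1600 ≈ 0.8000 m = S ✓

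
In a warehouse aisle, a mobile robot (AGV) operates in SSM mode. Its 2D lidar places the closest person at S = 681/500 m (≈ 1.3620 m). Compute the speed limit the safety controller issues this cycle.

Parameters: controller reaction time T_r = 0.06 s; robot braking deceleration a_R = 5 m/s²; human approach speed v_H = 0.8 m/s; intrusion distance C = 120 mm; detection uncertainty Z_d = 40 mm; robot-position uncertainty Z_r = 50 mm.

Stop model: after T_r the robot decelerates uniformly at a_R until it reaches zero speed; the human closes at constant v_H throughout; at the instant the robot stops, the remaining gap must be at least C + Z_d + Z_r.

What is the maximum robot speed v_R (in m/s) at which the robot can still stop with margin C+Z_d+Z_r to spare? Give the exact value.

v_R_max = 12/5 m/s = 2.4000 m/s

at the boundary: (1/10)·v² + (11/50)·v + (-138/125) = 0
  disc = (11/50)² − 4·(1/10)·(-138/125) = 49/100 ; √disc = 7/10
  v_R = (−(11/50) + 7/10) / (2·(1/10)) = 12/5 m/s
check:
stop time T_s = (12/5)/5 = 0.4800 s
robot in T_r: 2.4000·0.0600 = 0.1440 m
robot covers 2.4000·0.4800 − ½·5.0000·0.4800² = 0.5760 m while stopping
person approaches 0.8000·(0.0600+0.4800) = 0.4320 m
C+Z_d+Z_r = 0.1200+0.0400+0.0500 = 0.2100 m
sum ≈ 0.1440+0.5760+0.4320+0.2100 ≈ 1.3620 m = S ✓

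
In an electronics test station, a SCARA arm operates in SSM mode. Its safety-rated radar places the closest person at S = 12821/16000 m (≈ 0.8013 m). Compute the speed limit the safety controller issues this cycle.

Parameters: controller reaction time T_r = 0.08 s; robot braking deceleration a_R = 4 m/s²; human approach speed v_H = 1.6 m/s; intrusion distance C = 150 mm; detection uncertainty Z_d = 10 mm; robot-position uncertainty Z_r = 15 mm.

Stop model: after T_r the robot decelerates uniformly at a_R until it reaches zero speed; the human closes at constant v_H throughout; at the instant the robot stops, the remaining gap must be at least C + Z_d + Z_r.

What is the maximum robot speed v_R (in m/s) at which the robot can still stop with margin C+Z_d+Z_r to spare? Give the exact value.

v_R_max = 17/20 m/s = 0.8500 m/s

at the boundary: (1/8)·v² + (12/25)·v + (-7973/16000) = 0
  disc = (12/25)² − 4·(1/8)·(-7973/16000) = 76729/160000 ; √disc = 277/400
  v_R = (−(12/25) + 277/400) / (2·(1/8)) = 17/20 m/s
check:
stop time T_s = (17/20)/4 = 0.2125 s
robot covers v_R·T_r = 0.8500·0.0800 = 0.0680 m before braking
braking distance = 0.8500²/(2·4.0000) = 0.0903 m
human closes 1.6000·0.2925 = 0.4680 m
C+Z_d+Z_r = 0.1500+0.0100+0.0150 = 0.1750 m
sum ≈ 0.0680+0.0903+0.4680+0.1750 ≈ 0.8013 m = S ✓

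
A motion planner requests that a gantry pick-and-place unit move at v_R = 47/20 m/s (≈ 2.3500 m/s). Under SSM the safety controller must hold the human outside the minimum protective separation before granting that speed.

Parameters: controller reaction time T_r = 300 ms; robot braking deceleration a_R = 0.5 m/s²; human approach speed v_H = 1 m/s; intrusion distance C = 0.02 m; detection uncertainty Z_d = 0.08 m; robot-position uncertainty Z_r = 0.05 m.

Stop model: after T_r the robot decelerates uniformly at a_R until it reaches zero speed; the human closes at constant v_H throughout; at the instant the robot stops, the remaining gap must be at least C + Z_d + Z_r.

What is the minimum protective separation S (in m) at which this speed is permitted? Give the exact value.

stop time T_s = (47/20)/(1/2) = 4.7000 s
reaction-phase robot travel = 2.3500·0.3000 = 0.7050 m
braking distance = 2.3500²/(2·0.5000) = 5.5225 m
human over T_r+T_s: 1.0000·(0.3000+4.7000) = 5.0000 m
margins: 0.0200+0.0800+0.0500 = 0.1500 m
S_min ≈ 0.7050+5.5225+5.0000+0.1500  ⇒  S_min = 4551/400 m

S_min = 4551/400 m = 11.3775 m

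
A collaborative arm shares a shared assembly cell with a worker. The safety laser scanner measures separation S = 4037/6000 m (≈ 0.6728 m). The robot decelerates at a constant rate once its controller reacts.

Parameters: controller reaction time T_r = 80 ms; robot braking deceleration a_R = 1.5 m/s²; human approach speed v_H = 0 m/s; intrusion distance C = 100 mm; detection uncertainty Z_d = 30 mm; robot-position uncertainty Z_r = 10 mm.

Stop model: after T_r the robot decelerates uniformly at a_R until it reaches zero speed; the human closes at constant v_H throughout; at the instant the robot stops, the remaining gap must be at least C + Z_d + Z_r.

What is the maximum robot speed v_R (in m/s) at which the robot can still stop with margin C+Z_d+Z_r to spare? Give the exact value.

collect terms ⇒ (1/3)·v_R² + (2/25)·v_R + (-3197/6000) = 0
  disc = (2/25)² − 4·(1/3)·(-3197/6000) = 16129/22500 ; √disc = 127/150
  v_R = (−(2/25) + 127/150) / (2·(1/3)) = 23/20 m/s
check:
stop time T_s = (23/20)/(3/2) = 0.7667 s
robot in T_r: 1.1500·0.0800 = 0.0920 m
braking distance = 1.1500²/(2·1.5000) = 0.4408 m
human closes 0.0000·0.8467 = 0.0000 m
margins: 0.1000+0.0300+0.0100 = 0.1400 m
sum ≈ 0.0920+0.4408+0.0000+0.1400 ≈ 0.6728 m = S ✓

v_R_max = 23/20 m/s = 1.1500 m/s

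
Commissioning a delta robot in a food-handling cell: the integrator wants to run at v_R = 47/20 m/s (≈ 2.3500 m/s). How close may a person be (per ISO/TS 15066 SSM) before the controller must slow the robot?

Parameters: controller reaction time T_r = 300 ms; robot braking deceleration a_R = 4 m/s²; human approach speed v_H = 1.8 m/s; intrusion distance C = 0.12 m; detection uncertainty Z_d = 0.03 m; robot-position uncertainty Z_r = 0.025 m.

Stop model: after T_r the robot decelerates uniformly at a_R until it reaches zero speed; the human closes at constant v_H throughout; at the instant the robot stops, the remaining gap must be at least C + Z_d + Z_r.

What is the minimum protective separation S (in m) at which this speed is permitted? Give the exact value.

S_min = 10137/3200 m = 3.1678 m

stop time T_s = (47/20)/4 = 0.5875 s
robot covers v_R·T_r = 2.3500·0.3000 = 0.7050 m before braking
robot covers 2.3500·0.5875 − ½·4.0000·0.5875² = 0.6903 m while stopping
human closes 1.8000·0.8875 = 1.5975 m
C+Z_d+Z_r = 0.1200+0.0300+0.0250 = 0.1750 m
S_min ≈ 0.7050+0.6903+1.5975+0.1750  ⇒  S_min = 10137/3200 m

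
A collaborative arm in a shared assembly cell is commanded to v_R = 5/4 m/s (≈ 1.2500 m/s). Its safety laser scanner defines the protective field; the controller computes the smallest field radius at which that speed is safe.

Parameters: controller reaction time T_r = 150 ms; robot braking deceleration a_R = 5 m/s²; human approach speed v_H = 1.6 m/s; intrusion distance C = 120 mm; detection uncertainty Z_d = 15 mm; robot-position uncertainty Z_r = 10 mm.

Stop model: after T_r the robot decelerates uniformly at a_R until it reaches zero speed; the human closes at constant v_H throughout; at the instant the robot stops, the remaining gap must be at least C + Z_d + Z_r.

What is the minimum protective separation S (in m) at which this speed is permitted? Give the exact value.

S_min = 903/800 m = 1.1287 m

stop time T_s = (5/4)/5 = 0.2500 s
reaction-phase robot travel = 1.2500·0.1500 = 0.1875 m
robot under decel: 1.2500²/(2·5.0000) = 0.1562 m
human closes 1.6000·0.4000 = 0.6400 m
margins: 0.1200+0.0150+0.0100 = 0.1450 m
S_min ≈ 0.1875+0.1562+0.6400+0.1450  ⇒  S_min = 903/800 m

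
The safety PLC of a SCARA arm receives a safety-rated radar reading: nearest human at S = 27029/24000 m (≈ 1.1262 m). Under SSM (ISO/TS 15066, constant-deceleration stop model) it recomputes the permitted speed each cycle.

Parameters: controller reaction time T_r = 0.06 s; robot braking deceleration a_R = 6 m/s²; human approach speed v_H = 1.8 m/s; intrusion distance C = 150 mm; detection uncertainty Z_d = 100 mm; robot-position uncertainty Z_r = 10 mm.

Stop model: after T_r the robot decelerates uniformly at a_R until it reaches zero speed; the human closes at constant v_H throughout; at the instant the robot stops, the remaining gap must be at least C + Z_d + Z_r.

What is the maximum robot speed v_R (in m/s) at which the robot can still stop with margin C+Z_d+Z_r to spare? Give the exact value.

v_R_max = 31/20 m/s = 1.5500 m/s

quadratic (1/12)·v² + (9/25)·v + (-18197/24000) = 0
  disc = (9/25)² − 4·(1/12)·(-18197/24000) = 137641/360000 ; √disc = 371/600
  v_R = (−(9/25) + 371/600) / (2·(1/12)) = 31/20 m/s
check:
stop time T_s = (31/20)/6 = 0.2583 s
reaction-phase robot travel = 1.5500·0.0600 = 0.0930 m
robot under decel: 1.5500²/(2·6.0000) = 0.2002 m
person approaches 1.8000·(0.0600+0.2583) = 0.5730 m
margins: 0.1500+0.1000+0.0100 = 0.2600 m
sum ≈ 0.0930+0.2002+0.5730+0.2600 ≈ 1.1262 m = S ✓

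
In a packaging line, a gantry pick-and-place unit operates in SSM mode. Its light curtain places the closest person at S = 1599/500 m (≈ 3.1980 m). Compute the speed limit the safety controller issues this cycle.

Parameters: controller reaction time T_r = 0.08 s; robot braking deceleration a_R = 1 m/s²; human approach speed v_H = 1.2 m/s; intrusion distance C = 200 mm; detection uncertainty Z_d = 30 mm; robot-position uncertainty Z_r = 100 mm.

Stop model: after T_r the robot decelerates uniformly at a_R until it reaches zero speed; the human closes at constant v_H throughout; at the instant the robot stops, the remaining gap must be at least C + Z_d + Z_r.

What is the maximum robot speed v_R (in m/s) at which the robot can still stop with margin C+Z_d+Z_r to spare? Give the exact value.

quadratic (1/2)·v² + (32/25)·v + (-693/250) = 0
  disc = (32/25)² − 4·(1/2)·(-693/250) = 4489/625 ; √disc = 67/25
  v_R = (−(32/25) + 67/25) / (2·(1/2)) = 7/5 m/s
check:
stop time T_s = (7/5)/1 = 1.4000 s
robot in T_r: 1.4000·0.0800 = 0.1120 m
braking distance = 1.4000²/(2·1.0000) = 0.9800 m
human over T_r+T_s: 1.2000·(0.0800+1.4000) = 1.7760 m
residual clearance needed = 0.2000+0.0300+0.1000 = 0.3300 m
sum ≈ 0.1120+0.9800+1.7760+0.3300 ≈ 3.1980 m = S ✓

v_R_max = 7/5 m/s = 1.4000 m/s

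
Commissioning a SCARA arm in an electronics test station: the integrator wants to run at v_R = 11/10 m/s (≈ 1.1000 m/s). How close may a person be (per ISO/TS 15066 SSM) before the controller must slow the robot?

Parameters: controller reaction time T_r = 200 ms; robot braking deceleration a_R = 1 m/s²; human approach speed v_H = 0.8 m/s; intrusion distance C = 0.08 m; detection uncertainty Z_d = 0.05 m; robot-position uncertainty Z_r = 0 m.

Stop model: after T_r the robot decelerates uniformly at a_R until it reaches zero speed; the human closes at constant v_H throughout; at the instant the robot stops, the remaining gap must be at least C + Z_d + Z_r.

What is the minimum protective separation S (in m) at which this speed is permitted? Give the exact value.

braking lasts T_s = (11/10)/1 = 1.1000 s
robot in T_r: 1.1000·0.2000 = 0.2200 m
robot covers 1.1000·1.1000 − ½·1.0000·1.1000² = 0.6050 m while stopping
person approaches 0.8000·(0.2000+1.1000) = 1.0400 m
residual clearance needed = 0.0800+0.0500+0.0000 = 0.1300 m
S_min ≈ 0.2200+0.6050+1.0400+0.1300  ⇒  S_min = 399/200 m

S_min = 399/200 m = 1.9950 m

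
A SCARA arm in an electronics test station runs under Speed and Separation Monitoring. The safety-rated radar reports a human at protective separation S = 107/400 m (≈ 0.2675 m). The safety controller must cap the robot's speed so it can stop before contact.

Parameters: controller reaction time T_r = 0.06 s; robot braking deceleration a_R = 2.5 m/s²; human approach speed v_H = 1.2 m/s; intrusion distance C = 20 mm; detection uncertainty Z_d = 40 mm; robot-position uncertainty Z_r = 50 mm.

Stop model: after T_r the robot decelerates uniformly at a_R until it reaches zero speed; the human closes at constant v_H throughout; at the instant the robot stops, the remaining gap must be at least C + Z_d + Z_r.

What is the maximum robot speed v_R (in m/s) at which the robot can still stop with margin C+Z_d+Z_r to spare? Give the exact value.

v_R_max = 3/20 m/s = 0.1500 m/s

collect terms ⇒ (1/5)·v_R² + (27/50)·v_R + (-171/2000) = 0
  disc = (27/50)² − 4·(1/5)·(-171/2000) = 9/25 ; √disc = 3/5
  v_R = (−(27/50) + 3/5) / (2·(1/5)) = 3/20 m/s
check:
braking lasts T_s = (3/20)/(5/2) = 0.0600 s
robot in T_r: 0.1500·0.0600 = 0.0090 m
robot covers 0.1500·0.0600 − ½·2.5000·0.0600² = 0.0045 m while stopping
human closes 1.2000·0.1200 = 0.1440 m
C+Z_d+Z_r = 0.0200+0.0400+0.0500 = 0.1100 m
sum ≈ 0.0090+0.0045+0.1440+0.1100 ≈ 0.2675 m = S ✓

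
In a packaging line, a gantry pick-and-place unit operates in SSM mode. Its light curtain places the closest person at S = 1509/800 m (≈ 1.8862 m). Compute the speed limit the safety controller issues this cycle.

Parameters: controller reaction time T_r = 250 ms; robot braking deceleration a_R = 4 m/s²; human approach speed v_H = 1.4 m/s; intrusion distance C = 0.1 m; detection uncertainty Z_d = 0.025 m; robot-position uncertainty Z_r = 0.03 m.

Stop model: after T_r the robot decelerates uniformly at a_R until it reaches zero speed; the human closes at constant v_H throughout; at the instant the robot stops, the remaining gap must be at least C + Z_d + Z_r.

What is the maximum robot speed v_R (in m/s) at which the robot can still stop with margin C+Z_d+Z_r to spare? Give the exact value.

at the boundary: (1/8)·v² + (3/5)·v + (-221/160) = 0
  disc = (3/5)² − 4·(1/8)·(-221/160) = 1681/1600 ; √disc = 41/40
  v_R = (−(3/5) + 41/40) / (2·(1/8)) = 17/10 m/s
check:
braking lasts T_s = (17/10)/4 = 0.4250 s
reaction-phase robot travel = 1.7000·0.2500 = 0.4250 m
robot covers 1.7000·0.4250 − ½·4.0000·0.4250² = 0.3613 m while stopping
person approaches 1.4000·(0.2500+0.4250) = 0.9450 m
residual clearance needed = 0.1000+0.0250+0.0300 = 0.1550 m
sum ≈ 0.4250+0.3613+0.9450+0.1550 ≈ 1.8862 m = S ✓

v_R_max = 17/10 m/s = 1.7000 m/s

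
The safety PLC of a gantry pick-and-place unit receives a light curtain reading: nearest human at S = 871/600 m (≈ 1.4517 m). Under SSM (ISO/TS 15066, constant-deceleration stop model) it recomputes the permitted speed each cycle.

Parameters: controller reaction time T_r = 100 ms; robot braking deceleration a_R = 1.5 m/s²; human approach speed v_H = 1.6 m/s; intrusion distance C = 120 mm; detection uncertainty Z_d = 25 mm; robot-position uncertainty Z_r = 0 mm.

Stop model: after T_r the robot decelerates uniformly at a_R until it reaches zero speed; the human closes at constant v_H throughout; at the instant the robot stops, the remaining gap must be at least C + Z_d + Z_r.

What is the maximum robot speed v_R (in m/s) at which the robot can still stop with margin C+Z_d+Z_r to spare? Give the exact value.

collect terms ⇒ (1/3)·v_R² + (7/6)·v_R + (-86/75) = 0
  disc = (7/6)² − 4·(1/3)·(-86/75) = 289/100 ; √disc = 17/10
  v_R = (−(7/6) + 17/10) / (2·(1/3)) = 4/5 m/s
check:
braking lasts T_s = (4/5)/(3/2) = 0.5333 s
robot covers v_R·T_r = 0.8000·0.1000 = 0.0800 m before braking
robot under decel: 0.8000²/(2·1.5000) = 0.2133 m
human over T_r+T_s: 1.6000·(0.1000+0.5333) = 1.0133 m
margins: 0.1200+0.0250+0.0000 = 0.1450 m
sum ≈ 0.0800+0.2133+1.0133+0.1450 ≈ 1.4517 m = S ✓

v_R_max = 4/5 m/s = 0.8000 m/s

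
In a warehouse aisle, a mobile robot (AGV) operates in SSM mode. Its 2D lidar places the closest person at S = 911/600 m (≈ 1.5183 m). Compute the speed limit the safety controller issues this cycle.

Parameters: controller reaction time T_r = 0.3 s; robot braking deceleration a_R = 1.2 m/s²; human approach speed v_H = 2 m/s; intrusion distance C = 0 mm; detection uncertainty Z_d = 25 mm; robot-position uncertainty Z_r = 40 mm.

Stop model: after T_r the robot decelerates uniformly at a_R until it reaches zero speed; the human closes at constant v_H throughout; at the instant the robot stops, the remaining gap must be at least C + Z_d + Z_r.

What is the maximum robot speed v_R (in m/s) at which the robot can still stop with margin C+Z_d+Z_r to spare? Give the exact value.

collect terms ⇒ (5/12)·v_R² + (59/30)·v_R + (-64/75) = 0
  disc = (59/30)² − 4·(5/12)·(-64/75) = 529/100 ; √disc = 23/10
  v_R = (−(59/30) + 23/10) / (2·(5/12)) = 2/5 m/s
check:
stop time T_s = (2/5)/(6/5) = 0.3333 s
robot covers v_R·T_r = 0.4000·0.3000 = 0.1200 m before braking
robot under decel: 0.4000²/(2·1.2000) = 0.0667 m
human closes 2.0000·0.6333 = 1.2667 m
C+Z_d+Z_r = 0.0000+0.0250+0.0400 = 0.0650 m
sum ≈ 0.1200+0.0667+1.2667+0.0650 ≈ 1.5183 m = S ✓

v_R_max = 2/5 m/s = 0.4000 m/s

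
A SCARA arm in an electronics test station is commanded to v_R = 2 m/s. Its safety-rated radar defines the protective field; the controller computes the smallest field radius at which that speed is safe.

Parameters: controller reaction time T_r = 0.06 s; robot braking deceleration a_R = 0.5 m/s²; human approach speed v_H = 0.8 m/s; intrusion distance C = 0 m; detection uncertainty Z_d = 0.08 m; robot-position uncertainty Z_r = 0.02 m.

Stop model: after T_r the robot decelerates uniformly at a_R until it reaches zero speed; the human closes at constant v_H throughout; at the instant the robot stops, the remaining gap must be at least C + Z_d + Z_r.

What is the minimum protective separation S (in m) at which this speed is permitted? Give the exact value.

stop time T_s = 2/(1/2) = 4.0000 s
robot covers v_R·T_r = 2.0000·0.0600 = 0.1200 m before braking
robot under decel: 2.0000²/(2·0.5000) = 4.0000 m
person approaches 0.8000·(0.0600+4.0000) = 3.2480 m
margins: 0.0000+0.0800+0.0200 = 0.1000 m
S_min ≈ 0.1200+4.0000+3.2480+0.1000  ⇒  S_min = 1867/250 m

S_min = 1867/250 m = 7.4680 m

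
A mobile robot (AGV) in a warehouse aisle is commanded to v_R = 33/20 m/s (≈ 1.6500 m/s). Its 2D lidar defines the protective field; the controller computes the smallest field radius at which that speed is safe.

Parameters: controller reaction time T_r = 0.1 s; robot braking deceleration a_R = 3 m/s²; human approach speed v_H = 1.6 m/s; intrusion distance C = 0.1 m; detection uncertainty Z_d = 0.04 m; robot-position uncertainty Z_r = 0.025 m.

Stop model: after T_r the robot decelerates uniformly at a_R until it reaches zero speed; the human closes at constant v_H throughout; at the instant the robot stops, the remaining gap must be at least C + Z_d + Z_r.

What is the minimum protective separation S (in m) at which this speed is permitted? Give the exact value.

T_s = v_R/a_R = (33/20)/3 = 0.5500 s
robot in T_r: 1.6500·0.1000 = 0.1650 m
robot covers 1.6500·0.5500 − ½·3.0000·0.5500² = 0.4537 m while stopping
person approaches 1.6000·(0.1000+0.5500) = 1.0400 m
C+Z_d+Z_r = 0.1000+0.0400+0.0250 = 0.1650 m
S_min ≈ 0.1650+0.4537+1.0400+0.1650  ⇒  S_min = 1459/800 m

S_min = 1459/800 m = 1.8237 m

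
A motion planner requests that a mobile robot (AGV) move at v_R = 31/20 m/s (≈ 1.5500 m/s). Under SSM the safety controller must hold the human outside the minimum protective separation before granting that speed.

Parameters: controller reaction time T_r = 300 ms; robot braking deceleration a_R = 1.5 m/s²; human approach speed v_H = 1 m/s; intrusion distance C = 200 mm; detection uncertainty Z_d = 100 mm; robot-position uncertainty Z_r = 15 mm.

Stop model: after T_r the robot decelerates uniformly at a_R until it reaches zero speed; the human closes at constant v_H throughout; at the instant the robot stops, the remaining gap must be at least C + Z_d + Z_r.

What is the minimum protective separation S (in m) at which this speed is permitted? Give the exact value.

S_min = 3497/1200 m = 2.9142 m

braking lasts T_s = (31/20)/(3/2) = 1.0333 s
robot in T_r: 1.5500·0.3000 = 0.4650 m
braking distance = 1.5500²/(2·1.5000) = 0.8008 m
person approaches 1.0000·(0.3000+1.0333) = 1.3333 m
residual clearance needed = 0.2000+0.1000+0.0150 = 0.3150 m
S_min ≈ 0.4650+0.8008+1.3333+0.3150  ⇒  S_min = 3497/1200 m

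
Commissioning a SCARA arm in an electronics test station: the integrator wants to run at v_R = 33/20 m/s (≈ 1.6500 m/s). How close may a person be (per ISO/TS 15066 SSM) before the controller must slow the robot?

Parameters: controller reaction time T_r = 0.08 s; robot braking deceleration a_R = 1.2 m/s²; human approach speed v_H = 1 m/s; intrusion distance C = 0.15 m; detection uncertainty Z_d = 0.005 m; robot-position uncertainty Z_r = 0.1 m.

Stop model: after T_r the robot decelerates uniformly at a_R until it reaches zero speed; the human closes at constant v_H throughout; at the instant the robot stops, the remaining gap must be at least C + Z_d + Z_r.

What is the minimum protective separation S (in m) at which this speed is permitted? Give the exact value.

T_s = v_R/a_R = (33/20)/(6/5) = 1.3750 s
reaction-phase robot travel = 1.6500·0.0800 = 0.1320 m
braking distance = 1.6500²/(2·1.2000) = 1.1344 m
human over T_r+T_s: 1.0000·(0.0800+1.3750) = 1.4550 m
residual clearance needed = 0.1500+0.0050+0.1000 = 0.2550 m
S_min ≈ 0.1320+1.1344+1.4550+0.2550  ⇒  S_min = 23811/8000 m

S_min = 23811/8000 m = 2.9764 m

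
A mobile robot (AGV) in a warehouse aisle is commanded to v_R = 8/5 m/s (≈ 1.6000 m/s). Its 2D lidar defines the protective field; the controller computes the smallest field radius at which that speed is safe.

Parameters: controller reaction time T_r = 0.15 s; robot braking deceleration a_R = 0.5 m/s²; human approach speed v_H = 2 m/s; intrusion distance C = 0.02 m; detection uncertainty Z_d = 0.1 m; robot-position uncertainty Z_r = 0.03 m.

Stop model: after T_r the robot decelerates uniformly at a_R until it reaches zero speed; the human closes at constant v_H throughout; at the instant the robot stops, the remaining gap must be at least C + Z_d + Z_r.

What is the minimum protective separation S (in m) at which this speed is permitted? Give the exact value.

braking lasts T_s = (8/5)/(1/2) = 3.2000 s
robot in T_r: 1.6000·0.1500 = 0.2400 m
robot under decel: 1.6000²/(2·0.5000) = 2.5600 m
person approaches 2.0000·(0.1500+3.2000) = 6.7000 m
C+Z_d+Z_r = 0.0200+0.1000+0.0300 = 0.1500 m
S_min ≈ 0.2400+2.5600+6.7000+0.1500  ⇒  S_min = 193/20 m

S_min = 193/20 m = 9.6500 m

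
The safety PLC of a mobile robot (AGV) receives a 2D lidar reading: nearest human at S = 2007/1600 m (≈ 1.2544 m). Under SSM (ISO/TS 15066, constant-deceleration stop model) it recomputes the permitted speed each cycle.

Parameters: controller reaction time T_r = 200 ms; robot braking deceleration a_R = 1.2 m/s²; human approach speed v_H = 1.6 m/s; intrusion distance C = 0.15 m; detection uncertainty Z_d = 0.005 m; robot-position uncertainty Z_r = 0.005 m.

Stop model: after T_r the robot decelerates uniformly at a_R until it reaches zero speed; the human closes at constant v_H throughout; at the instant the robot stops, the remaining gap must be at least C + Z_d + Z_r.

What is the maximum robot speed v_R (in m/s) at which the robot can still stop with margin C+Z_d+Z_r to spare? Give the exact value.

v_R_max = 9/20 m/s = 0.4500 m/s

collect terms ⇒ (5/12)·v_R² + (23/15)·v_R + (-1239/1600) = 0
  disc = (23/15)² − 4·(5/12)·(-1239/1600) = 52441/14400 ; √disc = 229/120
  v_R = (−(23/15) + 229/120) / (2·(5/12)) = 9/20 m/s
check:
stop time T_s = (9/20)/(6/5) = 0.3750 s
reaction-phase robot travel = 0.4500·0.2000 = 0.0900 m
braking distance = 0.4500²/(2·1.2000) = 0.0844 m
human over T_r+T_s: 1.6000·(0.2000+0.3750) = 0.9200 m
residual clearance needed = 0.1500+0.0050+0.0050 = 0.1600 m
sum ≈ 0.0900+0.0844+0.9200+0.1600 ≈ 1.2544 m = S ✓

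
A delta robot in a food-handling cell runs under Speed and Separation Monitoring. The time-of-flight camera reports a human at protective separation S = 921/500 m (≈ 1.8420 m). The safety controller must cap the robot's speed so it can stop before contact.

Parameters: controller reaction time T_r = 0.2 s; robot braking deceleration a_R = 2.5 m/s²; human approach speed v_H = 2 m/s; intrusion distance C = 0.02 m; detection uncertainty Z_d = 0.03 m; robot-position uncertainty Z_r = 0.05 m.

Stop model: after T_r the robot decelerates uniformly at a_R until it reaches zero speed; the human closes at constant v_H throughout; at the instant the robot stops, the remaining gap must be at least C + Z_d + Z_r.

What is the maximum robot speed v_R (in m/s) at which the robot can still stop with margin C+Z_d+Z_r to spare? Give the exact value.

at the boundary: (1/5)·v² + (1)·v + (-671/500) = 0
  disc = (1)² − 4·(1/5)·(-671/500) = 1296/625 ; √disc = 36/25
  v_R = (−(1) + 36/25) / (2·(1/5)) = 11/10 m/s
check:
braking lasts T_s = (11/10)/(5/2) = 0.4400 s
robot in T_r: 1.1000·0.2000 = 0.2200 m
braking distance = 1.1000²/(2·2.5000) = 0.2420 m
person approaches 2.0000·(0.2000+0.4400) = 1.2800 m
C+Z_d+Z_r = 0.0200+0.0300+0.0500 = 0.1000 m
sum ≈ 0.2200+0.2420+1.2800+0.1000 ≈ 1.8420 m = S ✓

v_R_max = 11/10 m/s = 1.1000 m/s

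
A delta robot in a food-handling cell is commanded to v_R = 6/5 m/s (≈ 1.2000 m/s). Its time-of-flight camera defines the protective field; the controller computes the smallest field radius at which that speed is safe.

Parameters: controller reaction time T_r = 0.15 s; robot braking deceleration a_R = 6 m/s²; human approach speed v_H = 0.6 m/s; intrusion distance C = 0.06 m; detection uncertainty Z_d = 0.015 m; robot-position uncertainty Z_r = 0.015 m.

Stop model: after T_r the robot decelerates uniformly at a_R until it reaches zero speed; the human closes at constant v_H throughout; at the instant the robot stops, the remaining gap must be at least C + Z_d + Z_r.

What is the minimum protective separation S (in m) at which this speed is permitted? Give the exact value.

S_min = 3/5 m = 0.6000 m

stop time T_s = (6/5)/6 = 0.2000 s
reaction-phase robot travel = 1.2000·0.1500 = 0.1800 m
robot under decel: 1.2000²/(2·6.0000) = 0.1200 m
human closes 0.6000·0.3500 = 0.2100 m
C+Z_d+Z_r = 0.0600+0.0150+0.0150 = 0.0900 m
S_min ≈ 0.1800+0.1200+0.2100+0.0900  ⇒  S_min = 3/5 m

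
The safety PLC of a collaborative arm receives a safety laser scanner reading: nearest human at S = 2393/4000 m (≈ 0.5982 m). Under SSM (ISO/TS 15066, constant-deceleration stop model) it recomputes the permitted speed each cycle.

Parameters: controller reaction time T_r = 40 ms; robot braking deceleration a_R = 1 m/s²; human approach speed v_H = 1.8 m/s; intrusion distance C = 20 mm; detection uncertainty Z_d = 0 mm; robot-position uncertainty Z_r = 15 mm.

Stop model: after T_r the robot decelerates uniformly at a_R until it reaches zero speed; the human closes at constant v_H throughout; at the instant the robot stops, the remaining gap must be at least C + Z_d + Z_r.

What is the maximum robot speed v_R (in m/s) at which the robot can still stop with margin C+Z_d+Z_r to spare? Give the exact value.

v_R_max = 1/4 m/s = 0.2500 m/s

quadratic (1/2)·v² + (46/25)·v + (-393/800) = 0
  disc = (46/25)² − 4·(1/2)·(-393/800) = 43681/10000 ; √disc = 209/100
  v_R = (−(46/25) + 209/100) / (2·(1/2)) = 1/4 m/s
check:
T_s = v_R/a_R = (1/4)/1 = 0.2500 s
robot covers v_R·T_r = 0.2500·0.0400 = 0.0100 m before braking
braking distance = 0.2500²/(2·1.0000) = 0.0312 m
human closes 1.8000·0.2900 = 0.5220 m
margins: 0.0200+0.0000+0.0150 = 0.0350 m
sum ≈ 0.0100+0.0312+0.5220+0.0350 ≈ 0.5982 m = S ✓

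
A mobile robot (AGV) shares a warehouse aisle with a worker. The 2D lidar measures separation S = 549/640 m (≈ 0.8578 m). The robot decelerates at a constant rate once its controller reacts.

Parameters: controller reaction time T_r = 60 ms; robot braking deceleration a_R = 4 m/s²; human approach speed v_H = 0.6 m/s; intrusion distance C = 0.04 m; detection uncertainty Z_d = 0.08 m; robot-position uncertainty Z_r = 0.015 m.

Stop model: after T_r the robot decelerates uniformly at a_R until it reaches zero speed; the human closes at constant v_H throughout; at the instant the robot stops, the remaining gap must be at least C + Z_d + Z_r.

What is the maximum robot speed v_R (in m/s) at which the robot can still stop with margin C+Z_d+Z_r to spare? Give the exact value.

at the boundary: (1/8)·v² + (21/100)·v + (-10989/16000) = 0
  disc = (21/100)² − 4·(1/8)·(-10989/16000) = 62001/160000 ; √disc = 249/400
  v_R = (−(21/100) + 249/400) / (2·(1/8)) = 33/20 m/s
check:
stop time T_s = (33/20)/4 = 0.4125 s
reaction-phase robot travel = 1.6500·0.0600 = 0.0990 m
robot covers 1.6500·0.4125 − ½·4.0000·0.4125² = 0.3403 m while stopping
person approaches 0.6000·(0.0600+0.4125) = 0.2835 m
margins: 0.0400+0.0800+0.0150 = 0.1350 m
sum ≈ 0.0990+0.3403+0.2835+0.1350 ≈ 0.8578 m = S ✓

v_R_max = 33/20 m/s = 1.6500 m/s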